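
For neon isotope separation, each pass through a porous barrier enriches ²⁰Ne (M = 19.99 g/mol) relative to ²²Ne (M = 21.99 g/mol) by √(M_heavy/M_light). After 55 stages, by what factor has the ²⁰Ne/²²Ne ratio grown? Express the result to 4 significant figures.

Overall factor = α^55 with α = √(21.99/19.99), i.e. (21.99/19.99)^(55/2).
= 1.10005^(55/2) = 13.77.

13.77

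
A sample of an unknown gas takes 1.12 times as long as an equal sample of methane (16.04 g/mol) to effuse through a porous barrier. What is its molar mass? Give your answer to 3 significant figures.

20.1 g/mol

Graham's law gives t_X/t_CH₄ = √(M_X/M_CH₄).
1.12 = √(M_X/16.04)
M_X = 16.04 × 1.12² = 16.04 × 1.254 = 20.1 g/mol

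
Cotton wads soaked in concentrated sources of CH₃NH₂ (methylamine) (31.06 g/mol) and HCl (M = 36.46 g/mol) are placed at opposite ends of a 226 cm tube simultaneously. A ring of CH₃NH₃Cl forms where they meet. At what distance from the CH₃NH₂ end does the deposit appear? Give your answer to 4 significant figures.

In equal time, each gas travels a distance ∝ its rate ∝ 1/√M, so d_CH₃NH₂/d_HCl = √(M_HCl/M_CH₃NH₂) = √(36.46/31.06) = 1.083.
With d_CH₃NH₂ + d_HCl = 226 cm, d_HCl = 226/(1 + 1.083) = 108.5 cm.
d_CH₃NH₂ = 226 − 108.5 = 117.5 cm.

117.5 cm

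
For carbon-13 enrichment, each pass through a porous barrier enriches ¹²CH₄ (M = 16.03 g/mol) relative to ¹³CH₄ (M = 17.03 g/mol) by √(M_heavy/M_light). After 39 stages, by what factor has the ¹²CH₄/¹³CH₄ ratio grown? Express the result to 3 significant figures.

After 39 stages the ratio has grown by (√(17.03/16.03))^39 = (17.03/16.03)^(39/2).
= 1.06238^(39/2) = 3.25.

3.25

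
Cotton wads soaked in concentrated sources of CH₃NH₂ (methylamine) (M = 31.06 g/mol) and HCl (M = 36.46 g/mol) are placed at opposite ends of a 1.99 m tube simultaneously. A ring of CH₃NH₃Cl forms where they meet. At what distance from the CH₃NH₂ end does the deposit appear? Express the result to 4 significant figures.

Distances travelled in equal time are proportional to diffusion rates, so d_CH₃NH₂/d_HCl = √(M_HCl/M_CH₃NH₂) = √(36.46/31.06) = 1.083.
With d_CH₃NH₂ + d_HCl = 1.99 m, d_HCl = 1.99/(1 + 1.083) = 0.9551 m.
d_CH₃NH₂ = 1.99 − 0.9551 = 1.035 m.

1.035 m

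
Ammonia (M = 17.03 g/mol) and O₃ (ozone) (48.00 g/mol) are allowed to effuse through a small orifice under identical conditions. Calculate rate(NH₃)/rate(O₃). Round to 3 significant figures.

1.68

Using Graham's law: rate_NH₃/rate_O₃ = √(M_O₃/M_NH₃) = √(48.00/17.03) = √2.819 = 1.68.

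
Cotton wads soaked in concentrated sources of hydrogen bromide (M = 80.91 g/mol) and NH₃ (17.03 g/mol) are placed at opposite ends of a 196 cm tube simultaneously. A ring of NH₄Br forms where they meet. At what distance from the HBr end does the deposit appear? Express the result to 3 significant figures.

61.6 cm

The fronts meet when d_HBr + d_NH₃ = L with d_HBr/d_NH₃ = √(M_NH₃/M_HBr) (Graham's law). Here √(M_NH₃/M_HBr) = √(17.03/80.91) = 0.4588.
With d_HBr + d_NH₃ = 196 cm, d_NH₃ = 196/(1 + 0.4588) = 134.4 cm.
d_HBr = 196 − 134.4 = 61.6 cm.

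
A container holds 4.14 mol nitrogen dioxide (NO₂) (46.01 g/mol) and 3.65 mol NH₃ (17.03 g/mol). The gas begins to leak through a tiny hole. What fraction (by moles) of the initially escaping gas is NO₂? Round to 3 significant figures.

0.408

The effusion rate of species i is ∝ p_i/√M_i ∝ n_i/√M_i.
So x_NO₂ in the escaping gas = (n_NO₂/√M_NO₂) / Σ(n_i/√M_i)
= (4.14/√46.01) / (4.14/√46.01 + 3.65/√17.03) = 0.6103/(0.6103 + 0.8845) = 0.408.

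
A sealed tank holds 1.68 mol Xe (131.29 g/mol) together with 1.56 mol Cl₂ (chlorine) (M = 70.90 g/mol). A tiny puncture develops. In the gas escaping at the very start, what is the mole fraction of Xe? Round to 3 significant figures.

0.442

Rate_i ∝ x_i/√M_i (Graham's law weighted by mole fraction), so the effusate composition follows n_i/√M_i.
So x_Xe in the escaping gas = (n_Xe/√M_Xe) / Σ(n_i/√M_i)
= (1.68/√131.29) / (1.68/√131.29 + 1.56/√70.90) = 0.1466/(0.1466 + 0.1853) = 0.442.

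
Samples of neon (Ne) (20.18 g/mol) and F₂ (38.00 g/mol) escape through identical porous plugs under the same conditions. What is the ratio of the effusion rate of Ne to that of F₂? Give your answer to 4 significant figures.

1.372

From Graham's law, rate_Ne/rate_F₂ = √(M_F₂/M_Ne) = √(38.00/20.18) = √1.883 = 1.372.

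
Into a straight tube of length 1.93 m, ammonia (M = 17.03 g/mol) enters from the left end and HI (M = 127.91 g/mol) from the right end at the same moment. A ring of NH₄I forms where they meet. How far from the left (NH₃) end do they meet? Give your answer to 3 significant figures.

Distances travelled in equal time are proportional to diffusion rates, so d_NH₃/d_HI = √(M_HI/M_NH₃) = √(127.91/17.03) = 2.741.
With d_NH₃ + d_HI = 1.93 m, d_HI = 1.93/(1 + 2.741) = 0.5160 m.
d_NH₃ = 1.93 − 0.5160 = 1.41 m.

1.41 m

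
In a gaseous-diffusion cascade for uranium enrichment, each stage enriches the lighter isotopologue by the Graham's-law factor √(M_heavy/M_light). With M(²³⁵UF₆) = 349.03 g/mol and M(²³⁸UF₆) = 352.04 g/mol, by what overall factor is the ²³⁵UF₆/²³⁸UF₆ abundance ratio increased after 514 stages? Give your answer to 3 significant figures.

9.09

The single-stage factor is √(M_heavy/M_light), so 514 stages give [√(352.04/349.03)]^514 = (352.04/349.03)^(514/2).
= 1.00862^257 = 9.09.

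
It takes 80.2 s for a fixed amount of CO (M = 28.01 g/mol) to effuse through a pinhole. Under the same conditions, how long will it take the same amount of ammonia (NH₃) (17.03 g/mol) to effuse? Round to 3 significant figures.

Graham's law gives t_NH₃/t_CO = √(M_NH₃/M_CO) = √(17.03/28.01) = √0.6080 = 0.7797.
So the time for NH₃ is 80.2 × 0.7797 = 62.5 s.

62.5 s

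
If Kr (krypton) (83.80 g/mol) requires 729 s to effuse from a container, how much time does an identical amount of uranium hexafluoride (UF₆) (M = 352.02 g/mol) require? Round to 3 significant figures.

1490 s

From Graham's law, t_UF₆/t_Kr = √(M_UF₆/M_Kr) = √(352.02/83.80) = √4.201 = 2.050.
So the time for UF₆ is 729 × 2.050 = 1490 s.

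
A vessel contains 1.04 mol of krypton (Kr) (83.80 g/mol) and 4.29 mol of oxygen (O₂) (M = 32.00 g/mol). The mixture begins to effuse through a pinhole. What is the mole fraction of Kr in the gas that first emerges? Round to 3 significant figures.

Effusion rate of each component ∝ n_i/√M_i (partial pressure × 1/√M).
So x_Kr in the escaping gas = (n_Kr/√M_Kr) / Σ(n_i/√M_i)
= (1.04/√83.80) / (1.04/√83.80 + 4.29/√32.00) = 0.1136/(0.1136 + 0.7584) = 0.130.

0.130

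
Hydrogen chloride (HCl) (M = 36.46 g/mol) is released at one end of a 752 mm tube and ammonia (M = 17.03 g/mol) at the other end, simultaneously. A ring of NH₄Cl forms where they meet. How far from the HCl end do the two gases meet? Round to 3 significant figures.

305 mm

In equal time, each gas travels a distance ∝ its rate ∝ 1/√M, so d_HCl/d_NH₃ = √(M_NH₃/M_HCl) = √(17.03/36.46) = 0.6834.
With d_HCl + d_NH₃ = 752 mm, d_NH₃ = 752/(1 + 0.6834) = 446.7 mm.
d_HCl = 752 − 446.7 = 305 mm.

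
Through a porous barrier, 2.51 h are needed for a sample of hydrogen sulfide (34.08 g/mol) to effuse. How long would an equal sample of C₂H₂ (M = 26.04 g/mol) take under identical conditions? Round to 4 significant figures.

2.194 h

By Graham's law, t_C₂H₂/t_H₂S = √(M_C₂H₂/M_H₂S) = √(26.04/34.08) = √0.7641 = 0.8741.
So the time for C₂H₂ is 2.51 × 0.8741 = 2.194 h.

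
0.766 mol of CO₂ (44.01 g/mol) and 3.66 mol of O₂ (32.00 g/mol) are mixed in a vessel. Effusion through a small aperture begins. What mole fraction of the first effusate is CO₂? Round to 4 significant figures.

Each component's effusion rate ∝ (its partial pressure)·(1/√M) ∝ n_i/√M_i.
Mole fraction of CO₂ in the effusate = (n_CO₂/√M_CO₂) / (n_CO₂/√M_CO₂ + n_O₂/√M_O₂)
= (0.766/√44.01) / (0.766/√44.01 + 3.66/√32.00) = 0.1155/(0.1155 + 0.6470) = 0.1514.

0.1514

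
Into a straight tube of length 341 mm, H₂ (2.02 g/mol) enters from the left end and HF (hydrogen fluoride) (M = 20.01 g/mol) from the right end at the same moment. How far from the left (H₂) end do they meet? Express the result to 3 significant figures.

In equal time, each gas travels a distance ∝ its rate ∝ 1/√M, so d_H₂/d_HF = √(M_HF/M_H₂) = √(20.01/2.02) = 3.147.
With d_H₂ + d_HF = 341 mm, d_HF = 341/(1 + 3.147) = 82.22 mm.
d_H₂ = 341 − 82.22 = 259 mm.

259 mm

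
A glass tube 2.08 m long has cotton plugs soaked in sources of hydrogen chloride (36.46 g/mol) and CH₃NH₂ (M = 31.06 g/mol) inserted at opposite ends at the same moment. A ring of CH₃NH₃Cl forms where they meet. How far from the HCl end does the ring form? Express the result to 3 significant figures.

0.998 m

The fronts meet when d_HCl + d_CH₃NH₂ = L with d_HCl/d_CH₃NH₂ = √(M_CH₃NH₂/M_HCl) (Graham's law). Here √(M_CH₃NH₂/M_HCl) = √(31.06/36.46) = 0.9230.
With d_HCl + d_CH₃NH₂ = 2.08 m, d_CH₃NH₂ = 2.08/(1 + 0.9230) = 1.082 m.
d_HCl = 2.08 − 1.082 = 0.998 m.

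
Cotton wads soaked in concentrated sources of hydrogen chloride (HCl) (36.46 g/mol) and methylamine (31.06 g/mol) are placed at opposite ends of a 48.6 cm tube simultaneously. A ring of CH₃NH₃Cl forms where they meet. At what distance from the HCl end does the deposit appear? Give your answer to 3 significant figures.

The fronts meet when d_HCl + d_CH₃NH₂ = L with d_HCl/d_CH₃NH₂ = √(M_CH₃NH₂/M_HCl) (Graham's law). Here √(M_CH₃NH₂/M_HCl) = √(31.06/36.46) = 0.9230.
With d_HCl + d_CH₃NH₂ = 48.6 cm, d_CH₃NH₂ = 48.6/(1 + 0.9230) = 25.27 cm.
d_HCl = 48.6 − 25.27 = 23.3 cm.

23.3 cm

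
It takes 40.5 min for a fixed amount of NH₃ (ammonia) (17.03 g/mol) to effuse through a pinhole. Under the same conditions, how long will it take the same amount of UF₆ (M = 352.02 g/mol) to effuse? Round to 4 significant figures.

Since effusion rate ∝ 1/√M, t_UF₆/t_NH₃ = √(M_UF₆/M_NH₃) = √(352.02/17.03) = √20.67 = 4.546.
So the time for UF₆ is 40.5 × 4.546 = 184.1 min.

184.1 min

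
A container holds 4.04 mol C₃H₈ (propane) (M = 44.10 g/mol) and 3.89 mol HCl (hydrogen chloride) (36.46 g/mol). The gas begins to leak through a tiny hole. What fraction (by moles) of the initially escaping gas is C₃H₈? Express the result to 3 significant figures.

0.486

Each component's effusion rate ∝ (its partial pressure)·(1/√M) ∝ n_i/√M_i.
Mole fraction of C₃H₈ in the effusate = (n_C₃H₈/√M_C₃H₈) / (n_C₃H₈/√M_C₃H₈ + n_HCl/√M_HCl)
= (4.04/√44.10) / (4.04/√44.10 + 3.89/√36.46) = 0.6084/(0.6084 + 0.6442) = 0.486.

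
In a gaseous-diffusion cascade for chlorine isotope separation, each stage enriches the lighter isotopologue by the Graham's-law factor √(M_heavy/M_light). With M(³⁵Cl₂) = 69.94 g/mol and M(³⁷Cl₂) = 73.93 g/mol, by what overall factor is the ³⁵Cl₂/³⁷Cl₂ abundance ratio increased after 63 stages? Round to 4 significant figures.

Overall factor = α^63 with α = √(73.93/69.94), i.e. (73.93/69.94)^(63/2).
= 1.05705^(63/2) = 5.741.

5.741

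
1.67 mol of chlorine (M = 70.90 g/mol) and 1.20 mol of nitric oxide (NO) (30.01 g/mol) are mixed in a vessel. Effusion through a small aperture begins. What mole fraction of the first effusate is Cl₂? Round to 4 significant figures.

Each component's effusion rate ∝ (its partial pressure)·(1/√M) ∝ n_i/√M_i.
x_Cl₂(eff) = (n_Cl₂/√M_Cl₂) / (n_Cl₂/√M_Cl₂ + n_NO/√M_NO)
= (1.67/√70.90) / (1.67/√70.90 + 1.20/√30.01) = 0.1983/(0.1983 + 0.2191) = 0.4752.

0.4752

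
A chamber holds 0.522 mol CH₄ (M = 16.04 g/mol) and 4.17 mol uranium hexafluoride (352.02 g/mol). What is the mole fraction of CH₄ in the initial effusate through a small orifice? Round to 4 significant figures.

The effusion rate of species i is ∝ p_i/√M_i ∝ n_i/√M_i.
Mole fraction of CH₄ in the effusate = (n_CH₄/√M_CH₄) / (n_CH₄/√M_CH₄ + n_UF₆/√M_UF₆)
= (0.522/√16.04) / (0.522/√16.04 + 4.17/√352.02) = 0.1303/(0.1303 + 0.2223) = 0.3697.

0.3697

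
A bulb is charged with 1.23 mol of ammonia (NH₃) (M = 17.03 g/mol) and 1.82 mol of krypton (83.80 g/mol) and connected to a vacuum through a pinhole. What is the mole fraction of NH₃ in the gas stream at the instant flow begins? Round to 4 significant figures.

0.5999

Each component's effusion rate ∝ (its partial pressure)·(1/√M) ∝ n_i/√M_i.
Mole fraction of NH₃ in the effusate = (n_NH₃/√M_NH₃) / (n_NH₃/√M_NH₃ + n_Kr/√M_Kr)
= (1.23/√17.03) / (1.23/√17.03 + 1.82/√83.80) = 0.2981/(0.2981 + 0.1988) = 0.5999.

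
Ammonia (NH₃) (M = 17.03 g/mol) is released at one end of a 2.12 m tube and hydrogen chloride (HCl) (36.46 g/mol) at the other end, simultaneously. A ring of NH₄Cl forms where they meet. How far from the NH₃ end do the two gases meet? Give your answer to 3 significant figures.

The fronts meet when d_NH₃ + d_HCl = L with d_NH₃/d_HCl = √(M_HCl/M_NH₃) (Graham's law). Here √(M_HCl/M_NH₃) = √(36.46/17.03) = 1.463.
With d_NH₃ + d_HCl = 2.12 m, d_HCl = 2.12/(1 + 1.463) = 0.8607 m.
d_NH₃ = 2.12 − 0.8607 = 1.26 m.

1.26 m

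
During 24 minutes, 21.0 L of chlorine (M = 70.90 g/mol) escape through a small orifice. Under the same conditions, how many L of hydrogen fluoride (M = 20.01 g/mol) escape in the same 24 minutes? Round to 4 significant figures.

39.53 L

Graham's law gives rate_HF/rate_Cl₂ = √(M_Cl₂/M_HF) = √(70.90/20.01) = √3.543 = 1.882.
So the volume for HF is 21.0 × 1.882 = 39.53 L.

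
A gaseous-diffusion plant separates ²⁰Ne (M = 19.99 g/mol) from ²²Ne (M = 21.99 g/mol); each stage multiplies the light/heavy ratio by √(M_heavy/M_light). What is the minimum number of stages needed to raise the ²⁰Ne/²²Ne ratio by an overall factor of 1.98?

15

Per stage α = (21.99/19.99)^(1/2) = 1.10005^0.5, giving ln α = 0.04768.
Need α^N ≥ 1.98 ⇒ N ≥ ln(1.98) / ln α = 0.6831 / 0.04768 = 14.33.
Rounding up, N = 15 stages.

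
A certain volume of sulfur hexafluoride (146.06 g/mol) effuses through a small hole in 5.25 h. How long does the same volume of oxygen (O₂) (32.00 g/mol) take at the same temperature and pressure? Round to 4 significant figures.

Since effusion rate ∝ 1/√M, t_O₂/t_SF₆ = √(M_O₂/M_SF₆) = √(32.00/146.06) = √0.2191 = 0.4681.
So the time for O₂ is 5.25 × 0.4681 = 2.457 h.

2.457 h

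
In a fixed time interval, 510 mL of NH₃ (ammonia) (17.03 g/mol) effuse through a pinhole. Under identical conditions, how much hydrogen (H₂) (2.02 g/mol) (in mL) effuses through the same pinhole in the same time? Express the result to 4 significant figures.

1481 mL

From Graham's law, rate_H₂/rate_NH₃ = √(M_NH₃/M_H₂) = √(17.03/2.02) = √8.431 = 2.904.
So the volume for H₂ is 510 × 2.904 = 1481 mL.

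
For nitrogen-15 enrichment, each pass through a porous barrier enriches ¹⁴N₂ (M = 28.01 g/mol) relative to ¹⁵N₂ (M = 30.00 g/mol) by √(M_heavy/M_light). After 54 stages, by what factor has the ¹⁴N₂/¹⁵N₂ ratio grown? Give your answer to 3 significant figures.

6.38

The single-stage factor is √(M_heavy/M_light), so 54 stages give [√(30.00/28.01)]^54 = (30.00/28.01)^(54/2).
= 1.07105^27 = 6.38.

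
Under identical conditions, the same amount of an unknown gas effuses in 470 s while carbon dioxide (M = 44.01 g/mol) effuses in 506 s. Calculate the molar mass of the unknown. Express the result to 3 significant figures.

From Graham's law, t_X/t_CO₂ = √(M_X/M_CO₂).
470/506 = 0.9289 = √(M_X/44.01)
M_X = 44.01 × 0.9289² = 44.01 × 0.8628 = 38.0 g/mol

38.0 g/mol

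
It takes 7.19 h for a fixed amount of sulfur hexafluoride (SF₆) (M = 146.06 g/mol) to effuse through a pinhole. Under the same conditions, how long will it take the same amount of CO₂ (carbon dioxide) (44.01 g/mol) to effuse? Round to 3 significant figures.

3.95 h

From Graham's law, t_CO₂/t_SF₆ = √(M_CO₂/M_SF₆) = √(44.01/146.06) = √0.3013 = 0.5489.
So the time for CO₂ is 7.19 × 0.5489 = 3.95 h.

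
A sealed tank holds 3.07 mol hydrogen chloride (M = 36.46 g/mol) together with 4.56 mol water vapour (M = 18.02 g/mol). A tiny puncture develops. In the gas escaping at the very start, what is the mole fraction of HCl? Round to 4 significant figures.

The effusion rate of species i is ∝ p_i/√M_i ∝ n_i/√M_i.
x_HCl(eff) = (n_HCl/√M_HCl) / (n_HCl/√M_HCl + n_H₂O/√M_H₂O)
= (3.07/√36.46) / (3.07/√36.46 + 4.56/√18.02) = 0.5084/(0.5084 + 1.074) = 0.3213.

0.3213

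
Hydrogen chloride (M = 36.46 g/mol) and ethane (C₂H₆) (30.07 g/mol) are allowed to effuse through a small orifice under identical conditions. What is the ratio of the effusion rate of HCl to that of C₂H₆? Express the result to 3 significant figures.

0.908

Using Graham's law: rate_HCl/rate_C₂H₆ = √(M_C₂H₆/M_HCl) = √(30.07/36.46) = √0.8247 = 0.908.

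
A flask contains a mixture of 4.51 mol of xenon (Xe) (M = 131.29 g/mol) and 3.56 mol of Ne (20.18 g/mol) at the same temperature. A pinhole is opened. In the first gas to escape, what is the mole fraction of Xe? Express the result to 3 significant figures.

Effusion rate of each component ∝ n_i/√M_i (partial pressure × 1/√M).
x_Xe(eff) = (n_Xe/√M_Xe) / (n_Xe/√M_Xe + n_Ne/√M_Ne)
= (4.51/√131.29) / (4.51/√131.29 + 3.56/√20.18) = 0.3936/(0.3936 + 0.7925) = 0.332.

0.332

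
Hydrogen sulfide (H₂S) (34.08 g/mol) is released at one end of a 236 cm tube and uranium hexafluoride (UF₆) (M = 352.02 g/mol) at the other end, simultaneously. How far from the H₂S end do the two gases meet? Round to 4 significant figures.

180.0 cm

In equal time, each gas travels a distance ∝ its rate ∝ 1/√M, so d_H₂S/d_UF₆ = √(M_UF₆/M_H₂S) = √(352.02/34.08) = 3.214.
With d_H₂S + d_UF₆ = 236 cm, d_UF₆ = 236/(1 + 3.214) = 56.00 cm.
d_H₂S = 236 − 56.00 = 180.0 cm.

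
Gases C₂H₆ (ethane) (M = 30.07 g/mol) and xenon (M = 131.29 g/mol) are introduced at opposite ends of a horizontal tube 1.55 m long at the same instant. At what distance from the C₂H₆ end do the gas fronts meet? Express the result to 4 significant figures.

1.048 m

Graham's law gives d_C₂H₆/d_Xe = rate_C₂H₆/rate_Xe = √(M_Xe/M_C₂H₆) = √(131.29/30.07) = 2.090.
With d_C₂H₆ + d_Xe = 1.55 m, d_Xe = 1.55/(1 + 2.090) = 0.5017 m.
d_C₂H₆ = 1.55 − 0.5017 = 1.048 m.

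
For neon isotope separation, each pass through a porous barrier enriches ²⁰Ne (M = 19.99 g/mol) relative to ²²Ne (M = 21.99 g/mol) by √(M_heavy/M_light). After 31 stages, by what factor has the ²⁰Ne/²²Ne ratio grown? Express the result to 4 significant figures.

4.384

Each stage multiplies the ratio by α = √(21.99/19.99), so after 31 stages the overall factor is α^31 = (21.99/19.99)^(31/2).
= 1.10005^(31/2) = 4.384.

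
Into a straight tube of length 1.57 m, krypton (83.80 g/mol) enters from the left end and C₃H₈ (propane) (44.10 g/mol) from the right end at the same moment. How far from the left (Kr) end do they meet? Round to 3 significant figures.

0.660 m

The fronts meet when d_Kr + d_C₃H₈ = L with d_Kr/d_C₃H₈ = √(M_C₃H₈/M_Kr) (Graham's law). Here √(M_C₃H₈/M_Kr) = √(44.10/83.80) = 0.7254.
With d_Kr + d_C₃H₈ = 1.57 m, d_C₃H₈ = 1.57/(1 + 0.7254) = 0.9099 m.
d_Kr = 1.57 − 0.9099 = 0.660 m.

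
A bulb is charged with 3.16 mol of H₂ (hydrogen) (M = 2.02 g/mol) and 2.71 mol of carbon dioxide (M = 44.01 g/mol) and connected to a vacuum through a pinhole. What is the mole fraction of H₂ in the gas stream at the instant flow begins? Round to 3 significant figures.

The effusion rate of species i is ∝ p_i/√M_i ∝ n_i/√M_i.
x_H₂(eff) = (n_H₂/√M_H₂) / (n_H₂/√M_H₂ + n_CO₂/√M_CO₂)
= (3.16/√2.02) / (3.16/√2.02 + 2.71/√44.01) = 2.223/(2.223 + 0.4085) = 0.845.

0.845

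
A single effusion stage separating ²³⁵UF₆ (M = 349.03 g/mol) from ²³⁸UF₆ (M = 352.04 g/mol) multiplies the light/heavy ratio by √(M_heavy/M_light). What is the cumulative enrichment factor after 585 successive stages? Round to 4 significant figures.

12.33

Each stage multiplies the ratio by α = √(352.04/349.03), so after 585 stages the overall factor is α^585 = (352.04/349.03)^(585/2).
= 1.00862^(585/2) = 12.33.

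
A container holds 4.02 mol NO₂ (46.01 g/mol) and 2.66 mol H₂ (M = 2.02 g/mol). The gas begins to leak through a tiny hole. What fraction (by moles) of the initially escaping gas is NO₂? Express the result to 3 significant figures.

0.241

The effusion rate of species i is ∝ p_i/√M_i ∝ n_i/√M_i.
x_NO₂(eff) = (n_NO₂/√M_NO₂) / (n_NO₂/√M_NO₂ + n_H₂/√M_H₂)
= (4.02/√46.01) / (4.02/√46.01 + 2.66/√2.02) = 0.5927/(0.5927 + 1.872) = 0.241.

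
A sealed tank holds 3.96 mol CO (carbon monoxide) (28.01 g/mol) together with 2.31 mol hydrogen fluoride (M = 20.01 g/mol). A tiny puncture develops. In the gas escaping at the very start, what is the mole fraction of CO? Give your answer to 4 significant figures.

0.5917

Rate_i ∝ x_i/√M_i (Graham's law weighted by mole fraction), so the effusate composition follows n_i/√M_i.
So x_CO in the escaping gas = (n_CO/√M_CO) / Σ(n_i/√M_i)
= (3.96/√28.01) / (3.96/√28.01 + 2.31/√20.01) = 0.7482/(0.7482 + 0.5164) = 0.5917.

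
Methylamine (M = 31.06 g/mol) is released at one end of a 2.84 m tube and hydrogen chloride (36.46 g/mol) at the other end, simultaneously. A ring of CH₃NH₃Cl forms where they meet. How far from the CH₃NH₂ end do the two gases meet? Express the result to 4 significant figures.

Graham's law gives d_CH₃NH₂/d_HCl = rate_CH₃NH₂/rate_HCl = √(M_HCl/M_CH₃NH₂) = √(36.46/31.06) = 1.083.
With d_CH₃NH₂ + d_HCl = 2.84 m, d_HCl = 2.84/(1 + 1.083) = 1.363 m.
d_CH₃NH₂ = 2.84 − 1.363 = 1.477 m.

1.477 m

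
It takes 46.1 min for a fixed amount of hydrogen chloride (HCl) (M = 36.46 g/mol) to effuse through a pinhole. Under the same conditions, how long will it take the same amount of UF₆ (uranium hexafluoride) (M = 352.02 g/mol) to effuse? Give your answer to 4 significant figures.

Using Graham's law: t_UF₆/t_HCl = √(M_UF₆/M_HCl) = √(352.02/36.46) = √9.655 = 3.107.
So the time for UF₆ is 46.1 × 3.107 = 143.2 min.

143.2 min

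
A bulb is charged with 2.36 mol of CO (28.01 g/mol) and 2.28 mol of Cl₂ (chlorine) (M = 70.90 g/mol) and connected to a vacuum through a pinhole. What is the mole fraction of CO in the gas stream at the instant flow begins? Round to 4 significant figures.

Effusion rate of each component ∝ n_i/√M_i (partial pressure × 1/√M).
So x_CO in the escaping gas = (n_CO/√M_CO) / Σ(n_i/√M_i)
= (2.36/√28.01) / (2.36/√28.01 + 2.28/√70.90) = 0.4459/(0.4459 + 0.2708) = 0.6222.

0.6222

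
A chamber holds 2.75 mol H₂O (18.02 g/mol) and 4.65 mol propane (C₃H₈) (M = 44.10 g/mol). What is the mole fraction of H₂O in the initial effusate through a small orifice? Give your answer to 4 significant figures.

0.4806

Rate_i ∝ x_i/√M_i (Graham's law weighted by mole fraction), so the effusate composition follows n_i/√M_i.
Mole fraction of H₂O in the effusate = (n_H₂O/√M_H₂O) / (n_H₂O/√M_H₂O + n_C₃H₈/√M_C₃H₈)
= (2.75/√18.02) / (2.75/√18.02 + 4.65/√44.10) = 0.6478/(0.6478 + 0.7002) = 0.4806.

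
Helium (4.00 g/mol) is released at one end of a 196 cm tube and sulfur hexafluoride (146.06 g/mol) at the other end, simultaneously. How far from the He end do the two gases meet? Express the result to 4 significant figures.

168.2 cm

Distances travelled in equal time are proportional to diffusion rates, so d_He/d_SF₆ = √(M_SF₆/M_He) = √(146.06/4.00) = 6.043.
With d_He + d_SF₆ = 196 cm, d_SF₆ = 196/(1 + 6.043) = 27.83 cm.
d_He = 196 − 27.83 = 168.2 cm.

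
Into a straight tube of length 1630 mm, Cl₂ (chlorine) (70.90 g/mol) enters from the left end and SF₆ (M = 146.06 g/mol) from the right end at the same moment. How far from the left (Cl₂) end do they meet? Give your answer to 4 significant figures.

Graham's law gives d_Cl₂/d_SF₆ = rate_Cl₂/rate_SF₆ = √(M_SF₆/M_Cl₂) = √(146.06/70.90) = 1.435.
With d_Cl₂ + d_SF₆ = 1630 mm, d_SF₆ = 1630/(1 + 1.435) = 669.3 mm.
d_Cl₂ = 1630 − 669.3 = 960.7 mm.

960.7 mm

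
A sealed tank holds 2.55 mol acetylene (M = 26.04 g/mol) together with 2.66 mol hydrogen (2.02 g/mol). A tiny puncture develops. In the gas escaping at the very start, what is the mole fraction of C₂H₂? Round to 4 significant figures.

0.2107

The effusion rate of species i is ∝ p_i/√M_i ∝ n_i/√M_i.
Mole fraction of C₂H₂ in the effusate = (n_C₂H₂/√M_C₂H₂) / (n_C₂H₂/√M_C₂H₂ + n_H₂/√M_H₂)
= (2.55/√26.04) / (2.55/√26.04 + 2.66/√2.02) = 0.4997/(0.4997 + 1.872) = 0.2107.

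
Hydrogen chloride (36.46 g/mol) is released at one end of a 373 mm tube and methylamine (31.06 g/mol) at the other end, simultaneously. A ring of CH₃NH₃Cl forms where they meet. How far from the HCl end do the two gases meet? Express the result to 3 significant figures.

179 mm

Graham's law gives d_HCl/d_CH₃NH₂ = rate_HCl/rate_CH₃NH₂ = √(M_CH₃NH₂/M_HCl) = √(31.06/36.46) = 0.9230.
With d_HCl + d_CH₃NH₂ = 373 mm, d_CH₃NH₂ = 373/(1 + 0.9230) = 194.0 mm.
d_HCl = 373 − 194.0 = 179 mm.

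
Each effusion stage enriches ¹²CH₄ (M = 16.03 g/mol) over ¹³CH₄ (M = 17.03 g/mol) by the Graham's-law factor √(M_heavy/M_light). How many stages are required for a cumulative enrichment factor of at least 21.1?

Per stage α = (17.03/16.03)^(1/2) = 1.06238^0.5, giving ln α = 0.03026.
Need α^N ≥ 21.1 ⇒ N ≥ ln(21.1) / ln α = 3.049 / 0.03026 = 100.78.
So at least 101 stages are needed.

101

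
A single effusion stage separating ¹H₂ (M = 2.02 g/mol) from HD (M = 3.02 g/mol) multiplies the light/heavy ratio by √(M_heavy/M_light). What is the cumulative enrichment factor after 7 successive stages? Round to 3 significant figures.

Each stage multiplies the ratio by α = √(3.02/2.02), so after 7 stages the overall factor is α^7 = (3.02/2.02)^(7/2).
= 1.49505^(7/2) = 4.09.

4.09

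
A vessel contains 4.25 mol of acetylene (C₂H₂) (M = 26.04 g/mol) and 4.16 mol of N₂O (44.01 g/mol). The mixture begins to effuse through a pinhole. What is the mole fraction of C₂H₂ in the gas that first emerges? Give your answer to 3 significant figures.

0.570

The effusion rate of species i is ∝ p_i/√M_i ∝ n_i/√M_i.
Mole fraction of C₂H₂ in the effusate = (n_C₂H₂/√M_C₂H₂) / (n_C₂H₂/√M_C₂H₂ + n_N₂O/√M_N₂O)
= (4.25/√26.04) / (4.25/√26.04 + 4.16/√44.01) = 0.8329/(0.8329 + 0.6271) = 0.570.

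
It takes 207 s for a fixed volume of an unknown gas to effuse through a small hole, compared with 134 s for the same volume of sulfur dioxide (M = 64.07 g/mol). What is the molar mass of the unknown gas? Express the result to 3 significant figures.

Since effusion rate ∝ 1/√M, t_X/t_SO₂ = √(M_X/M_SO₂).
207/134 = 1.545 = √(M_X/64.07)
M_X = 64.07 × 1.545² = 64.07 × 2.386 = 153 g/mol

153 g/mol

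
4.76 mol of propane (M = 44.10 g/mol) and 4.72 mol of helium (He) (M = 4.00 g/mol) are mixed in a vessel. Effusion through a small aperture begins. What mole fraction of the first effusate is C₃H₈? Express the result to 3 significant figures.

0.233

Rate_i ∝ x_i/√M_i (Graham's law weighted by mole fraction), so the effusate composition follows n_i/√M_i.
Mole fraction of C₃H₈ in the effusate = (n_C₃H₈/√M_C₃H₈) / (n_C₃H₈/√M_C₃H₈ + n_He/√M_He)
= (4.76/√44.10) / (4.76/√44.10 + 4.72/√4.00) = 0.7168/(0.7168 + 2.360) = 0.233.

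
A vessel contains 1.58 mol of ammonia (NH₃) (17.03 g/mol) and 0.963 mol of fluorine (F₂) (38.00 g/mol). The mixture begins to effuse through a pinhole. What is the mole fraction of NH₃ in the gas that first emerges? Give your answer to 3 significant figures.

0.710

Each component's effusion rate ∝ (its partial pressure)·(1/√M) ∝ n_i/√M_i.
Mole fraction of NH₃ in the effusate = (n_NH₃/√M_NH₃) / (n_NH₃/√M_NH₃ + n_F₂/√M_F₂)
= (1.58/√17.03) / (1.58/√17.03 + 0.963/√38.00) = 0.3829/(0.3829 + 0.1562) = 0.710.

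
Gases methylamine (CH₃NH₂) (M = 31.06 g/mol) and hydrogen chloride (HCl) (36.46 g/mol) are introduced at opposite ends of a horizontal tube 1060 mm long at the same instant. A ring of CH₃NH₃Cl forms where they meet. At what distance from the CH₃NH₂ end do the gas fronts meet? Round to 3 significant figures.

551 mm

In equal time, each gas travels a distance ∝ its rate ∝ 1/√M, so d_CH₃NH₂/d_HCl = √(M_HCl/M_CH₃NH₂) = √(36.46/31.06) = 1.083.
With d_CH₃NH₂ + d_HCl = 1060 mm, d_HCl = 1060/(1 + 1.083) = 508.8 mm.
d_CH₃NH₂ = 1060 − 508.8 = 551 mm.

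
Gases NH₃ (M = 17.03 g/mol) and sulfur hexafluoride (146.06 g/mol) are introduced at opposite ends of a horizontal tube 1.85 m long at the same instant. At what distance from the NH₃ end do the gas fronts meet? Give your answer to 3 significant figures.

Graham's law gives d_NH₃/d_SF₆ = rate_NH₃/rate_SF₆ = √(M_SF₆/M_NH₃) = √(146.06/17.03) = 2.929.
With d_NH₃ + d_SF₆ = 1.85 m, d_SF₆ = 1.85/(1 + 2.929) = 0.4709 m.
d_NH₃ = 1.85 − 0.4709 = 1.38 m.

1.38 m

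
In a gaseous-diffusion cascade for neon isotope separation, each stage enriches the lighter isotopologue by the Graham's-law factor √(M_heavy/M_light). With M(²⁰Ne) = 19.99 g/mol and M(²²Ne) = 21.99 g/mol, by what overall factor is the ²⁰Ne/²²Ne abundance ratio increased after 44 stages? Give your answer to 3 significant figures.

After 44 stages the ratio has grown by (√(21.99/19.99))^44 = (21.99/19.99)^(44/2).
= 1.10005^22 = 8.15.

8.15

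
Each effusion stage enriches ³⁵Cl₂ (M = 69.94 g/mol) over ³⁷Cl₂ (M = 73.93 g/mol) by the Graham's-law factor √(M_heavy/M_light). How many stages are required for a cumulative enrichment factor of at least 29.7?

With α = √(73.93/69.94) per stage, ln α = ½ ln(1.05705) = 0.02774.
Need α^N ≥ 29.7 ⇒ N ≥ ln(29.7) / ln α = 3.391 / 0.02774 = 122.25.
Rounding up, N = 123 stages.

123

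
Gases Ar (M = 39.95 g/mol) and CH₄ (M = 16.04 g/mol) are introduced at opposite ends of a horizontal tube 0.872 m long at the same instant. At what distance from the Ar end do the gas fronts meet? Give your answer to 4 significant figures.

0.3382 m

Distances travelled in equal time are proportional to diffusion rates, so d_Ar/d_CH₄ = √(M_CH₄/M_Ar) = √(16.04/39.95) = 0.6336.
With d_Ar + d_CH₄ = 0.872 m, d_CH₄ = 0.872/(1 + 0.6336) = 0.5338 m.
d_Ar = 0.872 − 0.5338 = 0.3382 m.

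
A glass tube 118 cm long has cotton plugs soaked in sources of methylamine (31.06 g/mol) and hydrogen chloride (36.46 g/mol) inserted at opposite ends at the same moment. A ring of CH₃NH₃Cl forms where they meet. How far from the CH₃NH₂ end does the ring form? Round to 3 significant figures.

Distances travelled in equal time are proportional to diffusion rates, so d_CH₃NH₂/d_HCl = √(M_HCl/M_CH₃NH₂) = √(36.46/31.06) = 1.083.
With d_CH₃NH₂ + d_HCl = 118 cm, d_HCl = 118/(1 + 1.083) = 56.64 cm.
d_CH₃NH₂ = 118 − 56.64 = 61.4 cm.

61.4 cm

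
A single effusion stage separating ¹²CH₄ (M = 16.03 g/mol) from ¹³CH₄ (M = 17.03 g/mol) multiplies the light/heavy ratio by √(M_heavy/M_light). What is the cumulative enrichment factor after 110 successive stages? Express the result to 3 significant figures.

27.9

Overall factor = α^110 with α = √(17.03/16.03), i.e. (17.03/16.03)^(110/2).
= 1.06238^55 = 27.9.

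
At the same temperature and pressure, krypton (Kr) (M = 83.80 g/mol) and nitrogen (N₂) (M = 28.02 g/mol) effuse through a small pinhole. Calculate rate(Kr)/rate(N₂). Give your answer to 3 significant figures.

Graham's law gives rate_Kr/rate_N₂ = √(M_N₂/M_Kr) = √(28.02/83.80) = √0.3344 = 0.578.

0.578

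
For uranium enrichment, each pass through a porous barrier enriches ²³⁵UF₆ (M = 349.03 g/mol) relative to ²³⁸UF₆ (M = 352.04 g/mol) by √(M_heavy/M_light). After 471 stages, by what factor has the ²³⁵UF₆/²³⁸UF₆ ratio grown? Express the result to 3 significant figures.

Overall factor = α^471 with α = √(352.04/349.03), i.e. (352.04/349.03)^(471/2).
= 1.00862^(471/2) = 7.56.

7.56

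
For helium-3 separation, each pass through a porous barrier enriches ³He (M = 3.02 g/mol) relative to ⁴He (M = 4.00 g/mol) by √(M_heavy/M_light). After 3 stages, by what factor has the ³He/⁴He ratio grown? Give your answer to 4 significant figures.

1.524

Overall factor = α^3 with α = √(4.00/3.02), i.e. (4.00/3.02)^(3/2).
= 1.32450^(3/2) = 1.524.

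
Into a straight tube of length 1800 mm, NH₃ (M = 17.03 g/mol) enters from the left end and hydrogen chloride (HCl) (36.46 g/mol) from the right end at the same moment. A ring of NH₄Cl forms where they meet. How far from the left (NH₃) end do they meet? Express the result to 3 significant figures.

Graham's law gives d_NH₃/d_HCl = rate_NH₃/rate_HCl = √(M_HCl/M_NH₃) = √(36.46/17.03) = 1.463.
With d_NH₃ + d_HCl = 1800 mm, d_HCl = 1800/(1 + 1.463) = 730.8 mm.
d_NH₃ = 1800 − 730.8 = 1070 mm.

1070 mm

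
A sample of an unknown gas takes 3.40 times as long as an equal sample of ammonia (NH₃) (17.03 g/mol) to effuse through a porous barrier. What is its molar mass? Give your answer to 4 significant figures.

Since effusion rate ∝ 1/√M, t_X/t_NH₃ = √(M_X/M_NH₃).
3.40 = √(M_X/17.03)
M_X = 17.03 × 3.40² = 17.03 × 11.56 = 196.9 g/mol

196.9 g/mol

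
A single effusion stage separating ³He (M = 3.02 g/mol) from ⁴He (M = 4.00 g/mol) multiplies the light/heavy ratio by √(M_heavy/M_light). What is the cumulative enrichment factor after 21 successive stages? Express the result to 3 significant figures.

The single-stage factor is √(M_heavy/M_light), so 21 stages give [√(4.00/3.02)]^21 = (4.00/3.02)^(21/2).
= 1.32450^(21/2) = 19.1.

19.1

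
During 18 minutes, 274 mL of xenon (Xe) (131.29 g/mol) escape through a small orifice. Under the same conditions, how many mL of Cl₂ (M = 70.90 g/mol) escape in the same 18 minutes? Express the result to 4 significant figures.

372.9 mL

Graham's law gives rate_Cl₂/rate_Xe = √(M_Xe/M_Cl₂) = √(131.29/70.90) = √1.852 = 1.361.
So the volume for Cl₂ is 274 × 1.361 = 372.9 mL.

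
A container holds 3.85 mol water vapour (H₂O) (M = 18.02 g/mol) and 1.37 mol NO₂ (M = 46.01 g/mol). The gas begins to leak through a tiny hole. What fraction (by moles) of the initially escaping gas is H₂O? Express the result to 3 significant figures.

0.818

Each component's effusion rate ∝ (its partial pressure)·(1/√M) ∝ n_i/√M_i.
So x_H₂O in the escaping gas = (n_H₂O/√M_H₂O) / Σ(n_i/√M_i)
= (3.85/√18.02) / (3.85/√18.02 + 1.37/√46.01) = 0.9069/(0.9069 + 0.2020) = 0.818.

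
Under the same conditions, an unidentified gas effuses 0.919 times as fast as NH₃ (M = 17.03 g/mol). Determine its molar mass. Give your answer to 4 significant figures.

By Graham's law, rate_X/rate_NH₃ = √(M_NH₃/M_X).
0.919 = √(17.03/M_X)
M_X = 17.03 / 0.919² = 17.03 / 0.8446 = 20.16 g/mol

20.16 g/mol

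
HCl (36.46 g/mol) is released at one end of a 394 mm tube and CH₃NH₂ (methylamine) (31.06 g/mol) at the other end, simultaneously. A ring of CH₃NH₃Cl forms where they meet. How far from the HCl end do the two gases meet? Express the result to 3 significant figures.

189 mm

Distances travelled in equal time are proportional to diffusion rates, so d_HCl/d_CH₃NH₂ = √(M_CH₃NH₂/M_HCl) = √(31.06/36.46) = 0.9230.
With d_HCl + d_CH₃NH₂ = 394 mm, d_CH₃NH₂ = 394/(1 + 0.9230) = 204.9 mm.
d_HCl = 394 − 204.9 = 189 mm.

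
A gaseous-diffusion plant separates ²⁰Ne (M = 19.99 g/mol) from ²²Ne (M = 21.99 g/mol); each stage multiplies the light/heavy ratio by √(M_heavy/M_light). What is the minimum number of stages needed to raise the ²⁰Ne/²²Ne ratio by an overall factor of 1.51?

9

Per stage α = (21.99/19.99)^(1/2) = 1.10005^0.5, giving ln α = 0.04768.
Need α^N ≥ 1.51 ⇒ N ≥ ln(1.51) / ln α = 0.4121 / 0.04768 = 8.64.
Minimum whole number of stages: N = 9.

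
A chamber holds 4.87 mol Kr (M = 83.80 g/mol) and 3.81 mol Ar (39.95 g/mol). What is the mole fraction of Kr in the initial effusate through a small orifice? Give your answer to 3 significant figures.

Effusion rate of each component ∝ n_i/√M_i (partial pressure × 1/√M).
Mole fraction of Kr in the effusate = (n_Kr/√M_Kr) / (n_Kr/√M_Kr + n_Ar/√M_Ar)
= (4.87/√83.80) / (4.87/√83.80 + 3.81/√39.95) = 0.5320/(0.5320 + 0.6028) = 0.469.

0.469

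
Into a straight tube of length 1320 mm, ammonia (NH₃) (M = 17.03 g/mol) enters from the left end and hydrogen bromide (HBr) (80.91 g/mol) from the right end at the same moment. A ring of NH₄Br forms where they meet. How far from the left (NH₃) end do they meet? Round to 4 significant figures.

In equal time, each gas travels a distance ∝ its rate ∝ 1/√M, so d_NH₃/d_HBr = √(M_HBr/M_NH₃) = √(80.91/17.03) = 2.180.
With d_NH₃ + d_HBr = 1320 mm, d_HBr = 1320/(1 + 2.180) = 415.1 mm.
d_NH₃ = 1320 − 415.1 = 904.9 mm.

904.9 mm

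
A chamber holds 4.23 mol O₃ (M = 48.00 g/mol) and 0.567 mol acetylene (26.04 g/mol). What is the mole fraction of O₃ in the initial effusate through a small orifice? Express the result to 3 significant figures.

Effusion rate of each component ∝ n_i/√M_i (partial pressure × 1/√M).
x_O₃(eff) = (n_O₃/√M_O₃) / (n_O₃/√M_O₃ + n_C₂H₂/√M_C₂H₂)
= (4.23/√48.00) / (4.23/√48.00 + 0.567/√26.04) = 0.6105/(0.6105 + 0.1111) = 0.846.

0.846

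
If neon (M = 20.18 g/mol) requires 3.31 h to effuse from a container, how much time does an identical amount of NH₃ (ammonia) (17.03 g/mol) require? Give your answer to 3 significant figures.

Since effusion rate ∝ 1/√M, t_NH₃/t_Ne = √(M_NH₃/M_Ne) = √(17.03/20.18) = √0.8439 = 0.9186.
So the time for NH₃ is 3.31 × 0.9186 = 3.04 h.

3.04 h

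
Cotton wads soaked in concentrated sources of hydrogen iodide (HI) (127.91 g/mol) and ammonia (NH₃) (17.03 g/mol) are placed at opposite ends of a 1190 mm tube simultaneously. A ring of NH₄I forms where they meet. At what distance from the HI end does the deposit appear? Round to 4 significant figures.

318.1 mm

Graham's law gives d_HI/d_NH₃ = rate_HI/rate_NH₃ = √(M_NH₃/M_HI) = √(17.03/127.91) = 0.3649.
With d_HI + d_NH₃ = 1190 mm, d_NH₃ = 1190/(1 + 0.3649) = 871.9 mm.
d_HI = 1190 − 871.9 = 318.1 mm.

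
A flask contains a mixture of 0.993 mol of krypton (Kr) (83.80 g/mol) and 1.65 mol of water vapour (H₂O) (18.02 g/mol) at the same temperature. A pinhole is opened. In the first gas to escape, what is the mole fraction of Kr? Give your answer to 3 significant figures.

Each component's effusion rate ∝ (its partial pressure)·(1/√M) ∝ n_i/√M_i.
So x_Kr in the escaping gas = (n_Kr/√M_Kr) / Σ(n_i/√M_i)
= (0.993/√83.80) / (0.993/√83.80 + 1.65/√18.02) = 0.1085/(0.1085 + 0.3887) = 0.218.

0.218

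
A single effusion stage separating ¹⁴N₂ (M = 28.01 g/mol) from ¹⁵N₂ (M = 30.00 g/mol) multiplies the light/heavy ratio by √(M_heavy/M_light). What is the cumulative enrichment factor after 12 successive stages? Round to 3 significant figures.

1.51

After 12 stages the ratio has grown by (√(30.00/28.01))^12 = (30.00/28.01)^(12/2).
= 1.07105^6 = 1.51.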